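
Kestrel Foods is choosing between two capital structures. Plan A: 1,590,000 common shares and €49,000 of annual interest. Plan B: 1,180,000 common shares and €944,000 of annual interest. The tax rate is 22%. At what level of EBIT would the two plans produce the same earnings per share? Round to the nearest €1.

€3,519,854

At indifference, (EBIT − 49,000)(1 − t)/1,590,000 = (EBIT − 944,000)(1 − t)/1,180,000.
Cancelling (1 − t) and cross-multiplying: 1,180,000·(EBIT − 49,000) = 1,590,000·(EBIT − 944,000).
EBIT × (1,590,000 − 1,180,000) = 944,000 × 1,590,000 − 49,000 × 1,180,000 = 1,443,140,000,000, so EBIT = 1,443,140,000,000 ÷ 410,000 = 3,519,853.66.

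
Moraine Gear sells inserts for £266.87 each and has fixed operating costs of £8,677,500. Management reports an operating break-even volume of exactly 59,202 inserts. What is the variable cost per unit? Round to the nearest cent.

At break-even, FC = Q × (P − VC), so P − VC = £8,677,500 ÷ 59,202 = £146.5744.
Variable cost per unit = £266.87 − £146.5744 = £120.30.

£120.30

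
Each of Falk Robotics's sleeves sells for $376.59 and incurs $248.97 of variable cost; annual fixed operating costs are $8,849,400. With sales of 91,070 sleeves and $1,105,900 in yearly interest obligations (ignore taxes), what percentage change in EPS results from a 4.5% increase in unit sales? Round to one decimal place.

+31.4%

Total contribution margin = 91,070 × $127.62 = $11,622,353.40.
Operating income = contribution − fixed costs = $11,622,353.40 − $8,849,400 = $2,772,953.40.
After interest of $1,105,900.00, pre-tax earnings = $1,667,053.40.
Degree of combined leverage = contribution ÷ (EBIT − I) = $11,622,353.40 ÷ $1,667,053.40 = 6.9718.
EPS therefore changes by 6.9718 × (+4.5%) = +31.4%.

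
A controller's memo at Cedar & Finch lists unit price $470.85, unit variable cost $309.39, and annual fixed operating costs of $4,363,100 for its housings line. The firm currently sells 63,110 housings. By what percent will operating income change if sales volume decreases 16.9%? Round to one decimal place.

Contribution at this volume is 63,110 × $161.46 = $10,189,740.60.
Operating income = contribution − fixed costs = $10,189,740.60 − $4,363,100 = $5,826,640.60.
DOL = contribution ÷ EBIT = $10,189,740.60 ÷ $5,826,640.60 = 1.7488.
%ΔEBIT = DOL × %ΔSales = 1.7488 × -16.9% = -29.6%.

-29.6%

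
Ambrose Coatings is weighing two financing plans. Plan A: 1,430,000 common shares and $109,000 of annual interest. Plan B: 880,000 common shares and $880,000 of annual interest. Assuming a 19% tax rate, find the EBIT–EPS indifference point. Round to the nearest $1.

$2,113,600

At indifference, (EBIT − 109,000)(1 − t)/1,430,000 = (EBIT − 880,000)(1 − t)/880,000.
Cancelling (1 − t) and cross-multiplying: 880,000·(EBIT − 109,000) = 1,430,000·(EBIT − 880,000).
Solving, EBIT = (880,000·1,430,000 − 109,000·880,000) / (1,430,000 − 880,000) = 1,162,480,000,000 / 550,000 = 2,113,600.00.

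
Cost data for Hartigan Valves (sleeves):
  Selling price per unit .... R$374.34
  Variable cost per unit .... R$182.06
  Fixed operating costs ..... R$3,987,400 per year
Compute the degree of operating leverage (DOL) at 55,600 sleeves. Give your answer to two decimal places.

1.59

Contribution at this volume is 55,600 × R$192.28 = R$10,690,768.00.
Operating income = contribution − fixed costs = R$10,690,768.00 − R$3,987,400 = R$6,703,368.00.
DOL = contribution ÷ EBIT = R$10,690,768.00 ÷ R$6,703,368.00 = 1.5948.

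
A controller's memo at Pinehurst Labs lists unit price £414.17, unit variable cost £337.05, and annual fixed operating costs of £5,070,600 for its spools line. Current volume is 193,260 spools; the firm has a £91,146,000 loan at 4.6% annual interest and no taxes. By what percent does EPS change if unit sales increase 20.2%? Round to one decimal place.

+53.4%

Contribution at this volume is 193,260 × £77.12 = £14,904,211.20.
Subtracting fixed costs: EBIT = £14,904,211.20 − £5,070,600 = £9,833,611.20.
After interest of £4,192,716.00, pre-tax earnings = £5,640,895.20.
DCL = total CM / (EBIT − I) = £14,904,211.20 / £5,640,895.20 = 2.6422.
%ΔEPS = DCL × %ΔSales = 2.6422 × +20.2% = +53.4%.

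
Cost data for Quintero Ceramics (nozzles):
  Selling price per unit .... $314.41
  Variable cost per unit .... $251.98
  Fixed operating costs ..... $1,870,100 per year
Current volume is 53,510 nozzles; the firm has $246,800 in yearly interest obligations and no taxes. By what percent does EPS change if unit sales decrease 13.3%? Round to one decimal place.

Total contribution margin = 53,510 × $62.43 = $3,340,629.30.
EBIT = $3,340,629.30 − $1,870,100 = $1,470,529.30.
Interest = $246,800.00, so EBIT − I = $1,223,729.30.
Degree of combined leverage = contribution ÷ (EBIT − I) = $3,340,629.30 ÷ $1,223,729.30 = 2.7299.
EPS therefore changes by 2.7299 × (-13.3%) = -36.3%.

-36.3%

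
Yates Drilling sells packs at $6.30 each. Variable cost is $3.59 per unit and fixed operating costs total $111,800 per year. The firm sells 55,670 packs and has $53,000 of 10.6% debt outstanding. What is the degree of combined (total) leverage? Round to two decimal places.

4.51

Contribution at this volume is 55,670 × $2.71 = $150,865.70.
EBIT = $150,865.70 − $111,800 = $39,065.70. Interest = $5,618.00, so EBIT − I = $33,447.70.
Degree of total leverage = total CM / (EBIT − interest) = $150,865.70 / $33,447.70 = 4.5105.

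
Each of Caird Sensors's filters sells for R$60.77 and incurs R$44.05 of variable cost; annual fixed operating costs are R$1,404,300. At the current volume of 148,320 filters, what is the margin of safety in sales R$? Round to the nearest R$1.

R$3,909,381

Unit CM = price − variable cost = R$60.77 − R$44.05 = R$16.72. Break-even units = R$1,404,300 ÷ R$16.72 = 83,989.23; break-even revenue = 83,989.23 × R$60.77 = R$5,104,025.78.
Actual sales revenue = 148,320 × R$60.77 = R$9,013,406.40.
Margin of safety = R$9,013,406.40 − R$5,104,025.78 = R$3,909,381.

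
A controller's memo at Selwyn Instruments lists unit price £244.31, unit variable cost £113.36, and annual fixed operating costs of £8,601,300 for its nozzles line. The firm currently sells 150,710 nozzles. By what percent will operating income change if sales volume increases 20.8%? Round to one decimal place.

+36.9%

At 150,710 units, contribution = 150,710 × £130.95 = £19,735,474.50.
Subtracting fixed costs: EBIT = £19,735,474.50 − £8,601,300 = £11,134,174.50.
DOL = contribution ÷ EBIT = £19,735,474.50 ÷ £11,134,174.50 = 1.7725.
Operating income changes by 1.7725 × +20.8% = +36.9%.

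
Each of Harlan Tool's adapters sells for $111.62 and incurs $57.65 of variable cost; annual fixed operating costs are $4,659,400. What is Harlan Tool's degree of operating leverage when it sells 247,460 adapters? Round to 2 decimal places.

1.54

At 247,460 units, contribution = 247,460 × $53.97 = $13,355,416.20.
Operating income = contribution − fixed costs = $13,355,416.20 − $4,659,400 = $8,696,016.20.
So DOL = total CM / EBIT = $13,355,416.20 / $8,696,016.20 = 1.5358.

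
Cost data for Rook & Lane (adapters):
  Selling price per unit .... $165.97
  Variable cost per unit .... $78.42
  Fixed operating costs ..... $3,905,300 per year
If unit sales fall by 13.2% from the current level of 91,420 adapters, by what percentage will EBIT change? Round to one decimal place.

At 91,420 units, contribution = 91,420 × $87.55 = $8,003,821.00.
Operating income = contribution − fixed costs = $8,003,821.00 − $3,905,300 = $4,098,521.00.
So DOL = total CM / EBIT = $8,003,821.00 / $4,098,521.00 = 1.9529.
Operating income changes by 1.9529 × -13.2% = -25.8%.

-25.8%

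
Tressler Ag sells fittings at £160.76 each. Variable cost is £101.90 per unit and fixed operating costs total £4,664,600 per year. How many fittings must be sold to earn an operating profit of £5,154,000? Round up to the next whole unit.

Each unit contributes £160.76 − £101.90 = £58.86.
Need Q such that Q × £58.86 − £4,664,600 = £5,154,000, i.e. Q = £9,818,600 / £58.86 = 166,812.78 → 166,813.

166,813 fittings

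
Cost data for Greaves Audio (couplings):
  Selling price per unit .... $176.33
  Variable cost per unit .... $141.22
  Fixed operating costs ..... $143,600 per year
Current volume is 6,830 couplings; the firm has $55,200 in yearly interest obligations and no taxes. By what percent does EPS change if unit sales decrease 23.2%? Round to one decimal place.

-135.7%

Total contribution margin = 6,830 × $35.11 = $239,801.30.
Operating income = contribution − fixed costs = $239,801.30 − $143,600 = $96,201.30.
Interest = $55,200.00, so EBIT − I = $41,001.30.
DCL = total CM / (EBIT − I) = $239,801.30 / $41,001.30 = 5.8486.
%ΔEPS = DCL × %ΔSales = 5.8486 × -23.2% = -135.7%.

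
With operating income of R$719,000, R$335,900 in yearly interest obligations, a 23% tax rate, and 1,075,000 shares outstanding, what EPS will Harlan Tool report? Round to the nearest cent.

Interest = R$335,900.00, so EBT = R$719,000 − R$335,900.00 = R$383,100.00.
After tax at 23%: net income = R$383,100.00 × 0.77 = R$294,987.00.
Per share: R$294,987.00 / 1,075,000 shares = R$0.27.

R$0.27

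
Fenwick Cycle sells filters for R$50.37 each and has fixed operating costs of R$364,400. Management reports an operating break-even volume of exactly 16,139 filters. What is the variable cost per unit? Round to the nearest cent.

R$27.79

Contribution per unit must be FC / Q = R$364,400 / 16,139 = R$22.5788.
Hence VC = price − CM = R$50.37 − R$22.5788 = R$27.79.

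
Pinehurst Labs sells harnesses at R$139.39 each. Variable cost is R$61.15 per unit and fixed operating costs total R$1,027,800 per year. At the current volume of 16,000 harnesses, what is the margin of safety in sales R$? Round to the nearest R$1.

R$399,143

Contribution margin per unit = R$139.39 − R$61.15 = R$78.24. Break-even units = R$1,027,800 ÷ R$78.24 = 13,136.50; break-even revenue = 13,136.50 × R$139.39 = R$1,831,097.16.
Actual sales revenue = 16,000 × R$139.39 = R$2,230,240.00.
Margin of safety = R$2,230,240.00 − R$1,831,097.16 = R$399,143.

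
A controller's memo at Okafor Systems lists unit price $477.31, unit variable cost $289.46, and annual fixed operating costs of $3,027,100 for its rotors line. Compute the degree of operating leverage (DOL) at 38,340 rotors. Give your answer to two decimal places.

At 38,340 units, contribution = 38,340 × $187.85 = $7,202,169.00.
Operating income = contribution − fixed costs = $7,202,169.00 − $3,027,100 = $4,175,069.00.
DOL = contribution ÷ EBIT = $7,202,169.00 ÷ $4,175,069.00 = 1.7250.

1.73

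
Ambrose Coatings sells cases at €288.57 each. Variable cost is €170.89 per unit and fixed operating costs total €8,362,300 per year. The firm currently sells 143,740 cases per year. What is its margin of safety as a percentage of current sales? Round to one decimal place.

Unit CM = price − variable cost = €288.57 − €170.89 = €117.68. Break-even units = €8,362,300 ÷ €117.68 = 71,059.65; break-even revenue = 71,059.65 × €288.57 = €20,505,684.15.
Current sales = 143,740 × €288.57 = €41,479,051.80.
Margin of safety = (€41,479,051.80 − €20,505,684.15) ÷ €41,479,051.80 = 50.6%.

50.6%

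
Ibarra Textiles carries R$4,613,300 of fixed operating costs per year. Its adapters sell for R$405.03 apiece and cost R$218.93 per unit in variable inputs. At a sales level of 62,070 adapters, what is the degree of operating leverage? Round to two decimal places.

1.66

At 62,070 units, contribution = 62,070 × R$186.10 = R$11,551,227.00.
Subtracting fixed costs: EBIT = R$11,551,227.00 − R$4,613,300 = R$6,937,927.00.
Degree of operating leverage = R$11,551,227.00 / R$6,937,927.00 = 1.6649.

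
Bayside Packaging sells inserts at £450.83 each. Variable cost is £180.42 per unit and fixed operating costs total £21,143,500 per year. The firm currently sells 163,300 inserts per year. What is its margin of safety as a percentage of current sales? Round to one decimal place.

Unit CM = price − variable cost = £450.83 − £180.42 = £270.41. Break-even units = £21,143,500 ÷ £270.41 = 78,190.53; break-even revenue = 78,190.53 × £450.83 = £35,250,634.61.
Current sales = 163,300 × £450.83 = £73,620,539.00.
Margin of safety = (£73,620,539.00 − £35,250,634.61) ÷ £73,620,539.00 = 52.1%.

52.1%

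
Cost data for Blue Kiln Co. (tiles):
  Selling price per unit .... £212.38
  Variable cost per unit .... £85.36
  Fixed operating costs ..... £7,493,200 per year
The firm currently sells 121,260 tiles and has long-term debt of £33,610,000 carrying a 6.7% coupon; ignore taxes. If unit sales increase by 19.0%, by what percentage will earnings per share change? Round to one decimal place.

+51.7%

Contribution at this volume is 121,260 × £127.02 = £15,402,445.20.
EBIT = £15,402,445.20 − £7,493,200 = £7,909,245.20.
After interest of £2,251,870.00, pre-tax earnings = £5,657,375.20.
DCL = total CM / (EBIT − I) = £15,402,445.20 / £5,657,375.20 = 2.7225.
EPS therefore changes by 2.7225 × (+19.0%) = +51.7%.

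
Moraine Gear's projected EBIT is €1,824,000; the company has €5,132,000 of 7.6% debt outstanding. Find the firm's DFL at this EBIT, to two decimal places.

Interest = €390,032.00.
Degree of financial leverage = EBIT / (EBIT − interest) = €1,824,000 / €1,433,968.00 = 1.2720.

1.27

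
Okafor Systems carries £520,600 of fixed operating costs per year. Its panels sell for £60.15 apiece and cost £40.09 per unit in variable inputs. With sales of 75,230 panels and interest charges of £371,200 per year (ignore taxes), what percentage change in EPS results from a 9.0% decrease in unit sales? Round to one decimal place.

-22.0%

Total contribution margin = 75,230 × £20.06 = £1,509,113.80.
Operating income = contribution − fixed costs = £1,509,113.80 − £520,600 = £988,513.80.
Interest = £371,200.00, so EBIT − I = £617,313.80.
Degree of combined leverage = contribution ÷ (EBIT − I) = £1,509,113.80 ÷ £617,313.80 = 2.4446.
EPS therefore changes by 2.4446 × (-9.0%) = -22.0%.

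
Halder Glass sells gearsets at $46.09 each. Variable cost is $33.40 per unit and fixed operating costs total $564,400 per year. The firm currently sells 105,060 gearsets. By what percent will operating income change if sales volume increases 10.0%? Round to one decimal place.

+17.3%

At 105,060 units, contribution = 105,060 × $12.69 = $1,333,211.40.
Subtracting fixed costs: EBIT = $1,333,211.40 − $564,400 = $768,811.40.
Degree of operating leverage = $1,333,211.40 / $768,811.40 = 1.7341.
So EBIT moves 1.7341 × (+10.0%) = +17.3%.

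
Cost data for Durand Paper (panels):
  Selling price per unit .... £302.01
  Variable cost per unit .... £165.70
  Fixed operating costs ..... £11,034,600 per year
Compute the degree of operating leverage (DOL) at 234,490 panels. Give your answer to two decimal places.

At 234,490 units, contribution = 234,490 × £136.31 = £31,963,331.90.
EBIT = £31,963,331.90 − £11,034,600 = £20,928,731.90.
DOL = contribution ÷ EBIT = £31,963,331.90 ÷ £20,928,731.90 = 1.5272.

1.53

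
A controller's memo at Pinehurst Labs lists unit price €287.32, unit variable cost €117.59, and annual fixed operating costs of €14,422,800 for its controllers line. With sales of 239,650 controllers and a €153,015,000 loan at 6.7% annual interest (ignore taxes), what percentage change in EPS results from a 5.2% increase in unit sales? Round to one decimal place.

+13.2%

Contribution at this volume is 239,650 × €169.73 = €40,675,794.50.
EBIT = €40,675,794.50 − €14,422,800 = €26,252,994.50.
Interest = €10,252,005.00, so EBIT − I = €16,000,989.50.
Degree of combined leverage = contribution ÷ (EBIT − I) = €40,675,794.50 ÷ €16,000,989.50 = 2.5421.
EPS therefore changes by 2.5421 × (+5.2%) = +13.2%.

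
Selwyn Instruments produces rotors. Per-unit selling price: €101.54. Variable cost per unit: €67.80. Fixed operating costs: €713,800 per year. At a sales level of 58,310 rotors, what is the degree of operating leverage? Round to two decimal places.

1.57

Total contribution margin = 58,310 × €33.74 = €1,967,379.40.
Operating income = contribution − fixed costs = €1,967,379.40 − €713,800 = €1,253,579.40.
So DOL = total CM / EBIT = €1,967,379.40 / €1,253,579.40 = 1.5694.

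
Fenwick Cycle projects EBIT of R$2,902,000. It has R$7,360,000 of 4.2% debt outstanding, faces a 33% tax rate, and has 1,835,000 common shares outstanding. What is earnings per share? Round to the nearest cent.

R$0.95

Interest = R$309,120.00, so EBT = R$2,902,000 − R$309,120.00 = R$2,592,880.00.
Net income = R$2,592,880.00 × (1 − 0.33) = R$1,737,229.60.
EPS = R$1,737,229.60 ÷ 1,835,000 = R$0.95.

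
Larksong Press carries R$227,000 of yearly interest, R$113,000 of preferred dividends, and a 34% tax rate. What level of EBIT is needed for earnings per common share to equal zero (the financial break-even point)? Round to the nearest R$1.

Preferred dividends are paid after tax, so their pre-tax equivalent is R$113,000 ÷ (1 − 0.34) = R$171,212.12.
Financial break-even EBIT = interest + D_p ÷ (1 − t) = R$227,000 + R$171,212.12 = R$398,212.12.

R$398,212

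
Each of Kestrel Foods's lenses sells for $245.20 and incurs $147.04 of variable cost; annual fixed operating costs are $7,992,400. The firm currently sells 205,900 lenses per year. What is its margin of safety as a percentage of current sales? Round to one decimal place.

60.5%

Unit CM = price − variable cost = $245.20 − $147.04 = $98.16. Break-even units = $7,992,400 ÷ $98.16 = 81,422.17; break-even revenue = 81,422.17 × $245.20 = $19,964,715.57.
Actual sales revenue = 205,900 × $245.20 = $50,486,680.00.
Margin of safety = ($50,486,680.00 − $19,964,715.57) ÷ $50,486,680.00 = 60.5%.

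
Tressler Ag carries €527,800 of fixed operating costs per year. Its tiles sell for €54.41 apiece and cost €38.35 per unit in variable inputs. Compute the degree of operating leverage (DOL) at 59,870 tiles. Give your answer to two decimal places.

2.22

At 59,870 units, contribution = 59,870 × €16.06 = €961,512.20.
Subtracting fixed costs: EBIT = €961,512.20 − €527,800 = €433,712.20.
So DOL = total CM / EBIT = €961,512.20 / €433,712.20 = 2.2169.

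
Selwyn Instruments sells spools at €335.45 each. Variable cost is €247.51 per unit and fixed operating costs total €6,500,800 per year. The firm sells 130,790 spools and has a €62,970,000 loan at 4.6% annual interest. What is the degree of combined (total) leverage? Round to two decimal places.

5.47

At 130,790 units, contribution = 130,790 × €87.94 = €11,501,672.60.
Subtracting fixed costs: EBIT = €11,501,672.60 − €6,500,800 = €5,000,872.60. Interest = €2,896,620.00.
DOL = €11,501,672.60 ÷ €5,000,872.60 = 2.2999; DFL = €5,000,872.60 ÷ €2,104,252.60 = 2.3766.
Combined leverage = 2.2999 × 2.3766 = 5.4659.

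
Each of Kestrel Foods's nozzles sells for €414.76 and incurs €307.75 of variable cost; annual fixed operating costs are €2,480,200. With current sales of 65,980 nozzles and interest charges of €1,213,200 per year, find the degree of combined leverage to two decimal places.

Total contribution margin = 65,980 × €107.01 = €7,060,519.80.
Subtracting fixed costs: EBIT = €7,060,519.80 − €2,480,200 = €4,580,319.80. Interest = €1,213,200.00.
DOL = €7,060,519.80 ÷ €4,580,319.80 = 1.5415; DFL = €4,580,319.80 ÷ €3,367,119.80 = 1.3603.
DCL = DOL × DFL = 1.5415 × 1.3603 = 2.0969.

2.10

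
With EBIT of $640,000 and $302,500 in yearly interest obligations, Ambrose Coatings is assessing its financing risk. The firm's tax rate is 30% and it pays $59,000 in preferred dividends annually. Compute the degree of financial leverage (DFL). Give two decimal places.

Annual interest charges come to $302,500.00.
Preferred dividends grossed up pre-tax: $59,000 / (1 − 0.30) = $84,285.71.
DFL = EBIT ÷ [EBIT − I − D_p/(1−t)] = $640,000 ÷ [$640,000 − $302,500.00 − $84,285.71] = $640,000 ÷ $253,214.29 = 2.5275.

2.53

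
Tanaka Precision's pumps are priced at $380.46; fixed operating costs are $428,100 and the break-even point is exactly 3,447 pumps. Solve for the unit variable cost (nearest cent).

$256.27

At break-even, FC = Q × (P − VC), so P − VC = $428,100 ÷ 3,447 = $124.1950.
Variable cost per unit = $380.46 − $124.1950 = $256.27.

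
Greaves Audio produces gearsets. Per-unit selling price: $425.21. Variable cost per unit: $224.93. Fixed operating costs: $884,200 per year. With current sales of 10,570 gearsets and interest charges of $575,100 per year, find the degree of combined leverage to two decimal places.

3.22

At 10,570 units, contribution = 10,570 × $200.28 = $2,116,959.60.
Subtracting fixed costs: EBIT = $2,116,959.60 − $884,200 = $1,232,759.60. Interest = $575,100.00, so EBIT − I = $657,659.60.
Degree of total leverage = total CM / (EBIT − interest) = $2,116,959.60 / $657,659.60 = 3.2189.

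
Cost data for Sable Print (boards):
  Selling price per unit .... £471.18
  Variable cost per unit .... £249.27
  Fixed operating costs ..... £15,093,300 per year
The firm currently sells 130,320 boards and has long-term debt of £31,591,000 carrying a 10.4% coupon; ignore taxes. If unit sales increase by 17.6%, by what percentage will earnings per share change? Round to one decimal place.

+48.3%

Total contribution margin = 130,320 × £221.91 = £28,919,311.20.
EBIT = £28,919,311.20 − £15,093,300 = £13,826,011.20.
After interest of £3,285,464.00, pre-tax earnings = £10,540,547.20.
Degree of combined leverage = contribution ÷ (EBIT − I) = £28,919,311.20 ÷ £10,540,547.20 = 2.7436.
%ΔEPS = DCL × %ΔSales = 2.7436 × +17.6% = +48.3%.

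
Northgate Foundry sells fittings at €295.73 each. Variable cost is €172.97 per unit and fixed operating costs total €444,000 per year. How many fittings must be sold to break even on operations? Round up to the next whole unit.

Unit CM = price − variable cost = €295.73 − €172.97 = €122.76.
Break-even Q = €444,000 / €122.76 = 3,616.81 → 3,617 fittings.

3,617 fittings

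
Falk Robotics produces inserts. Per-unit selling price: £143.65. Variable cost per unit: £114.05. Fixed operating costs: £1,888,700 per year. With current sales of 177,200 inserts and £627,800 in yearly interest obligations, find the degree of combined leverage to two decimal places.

1.92

At 177,200 units, contribution = 177,200 × £29.60 = £5,245,120.00.
EBIT = £5,245,120.00 − £1,888,700 = £3,356,420.00. Interest = £627,800.00.
DOL = £5,245,120.00 ÷ £3,356,420.00 = 1.5627; DFL = £3,356,420.00 ÷ £2,728,620.00 = 1.2301.
DCL = DOL × DFL = 1.5627 × 1.2301 = 1.9223.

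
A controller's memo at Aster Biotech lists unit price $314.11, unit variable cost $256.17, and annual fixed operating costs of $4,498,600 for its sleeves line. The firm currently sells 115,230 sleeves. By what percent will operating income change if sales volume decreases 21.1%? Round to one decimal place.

At 115,230 units, contribution = 115,230 × $57.94 = $6,676,426.20.
EBIT = $6,676,426.20 − $4,498,600 = $2,177,826.20.
Degree of operating leverage = $6,676,426.20 / $2,177,826.20 = 3.0656.
%ΔEBIT = DOL × %ΔSales = 3.0656 × -21.1% = -64.7%.

-64.7%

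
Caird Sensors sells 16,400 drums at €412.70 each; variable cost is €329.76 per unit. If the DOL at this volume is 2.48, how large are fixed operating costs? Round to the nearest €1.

€811,742

Contribution at this volume is 16,400 × €82.94 = €1,360,216.00.
DOL = contribution / EBIT, so EBIT = €1,360,216.00 / 2.48 = €548,474.19.
Fixed costs = CM − EBIT = €1,360,216.00 − €548,474.19 = €811,742.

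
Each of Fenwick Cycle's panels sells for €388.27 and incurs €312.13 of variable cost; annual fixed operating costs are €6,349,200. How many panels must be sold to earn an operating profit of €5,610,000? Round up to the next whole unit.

157,069 panels

Unit CM = price − variable cost = €388.27 − €312.13 = €76.14.
Units = (FC + target) / CM = (€6,349,200 + €5,610,000) / €76.14 = 157,068.56, so 157,069 panels.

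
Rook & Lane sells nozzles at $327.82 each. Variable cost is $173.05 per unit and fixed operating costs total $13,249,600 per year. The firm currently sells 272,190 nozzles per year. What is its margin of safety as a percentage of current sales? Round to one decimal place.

68.5%

Contribution margin per unit = $327.82 − $173.05 = $154.77. Break-even units = $13,249,600 ÷ $154.77 = 85,608.32; break-even revenue = 85,608.32 × $327.82 = $28,064,120.13.
Current sales = 272,190 × $327.82 = $89,229,325.80.
Margin of safety = ($89,229,325.80 − $28,064,120.13) ÷ $89,229,325.80 = 68.5%.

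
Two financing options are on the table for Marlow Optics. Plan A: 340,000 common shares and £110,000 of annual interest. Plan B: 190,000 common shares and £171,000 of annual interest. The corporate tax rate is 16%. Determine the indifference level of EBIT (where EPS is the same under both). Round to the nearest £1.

At indifference, (EBIT − 110,000)(1 − t)/340,000 = (EBIT − 171,000)(1 − t)/190,000.
Cancelling (1 − t) and cross-multiplying: 190,000·(EBIT − 110,000) = 340,000·(EBIT − 171,000).
EBIT × (340,000 − 190,000) = 171,000 × 340,000 − 110,000 × 190,000 = 37,240,000,000, so EBIT = 37,240,000,000 ÷ 150,000 = 248,266.67.

£248,267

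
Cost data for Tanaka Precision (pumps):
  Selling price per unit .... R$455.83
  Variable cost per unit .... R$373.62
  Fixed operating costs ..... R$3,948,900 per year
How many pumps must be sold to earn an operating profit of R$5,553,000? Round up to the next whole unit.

Unit CM = price − variable cost = R$455.83 − R$373.62 = R$82.21.
Units = (FC + target) / CM = (R$3,948,900 + R$5,553,000) / R$82.21 = 115,580.83, so 115,581 pumps.

115,581 pumps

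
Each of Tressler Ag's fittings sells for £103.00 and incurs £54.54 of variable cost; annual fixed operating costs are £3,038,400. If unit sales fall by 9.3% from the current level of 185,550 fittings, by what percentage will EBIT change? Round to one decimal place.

At 185,550 units, contribution = 185,550 × £48.46 = £8,991,753.00.
Subtracting fixed costs: EBIT = £8,991,753.00 − £3,038,400 = £5,953,353.00.
So DOL = total CM / EBIT = £8,991,753.00 / £5,953,353.00 = 1.5104.
%ΔEBIT = DOL × %ΔSales = 1.5104 × -9.3% = -14.0%.

-14.0%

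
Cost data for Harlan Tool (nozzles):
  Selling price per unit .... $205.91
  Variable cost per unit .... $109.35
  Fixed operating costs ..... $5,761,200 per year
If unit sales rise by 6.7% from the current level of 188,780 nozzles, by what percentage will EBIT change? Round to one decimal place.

Contribution at this volume is 188,780 × $96.56 = $18,228,596.80.
Subtracting fixed costs: EBIT = $18,228,596.80 − $5,761,200 = $12,467,396.80.
DOL = contribution ÷ EBIT = $18,228,596.80 ÷ $12,467,396.80 = 1.4621.
Operating income changes by 1.4621 × +6.7% = +9.8%.

+9.8%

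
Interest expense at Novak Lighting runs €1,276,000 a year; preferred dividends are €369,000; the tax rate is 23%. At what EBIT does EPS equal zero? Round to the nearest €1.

€1,755,221

Preferred dividends are paid after tax, so their pre-tax equivalent is €369,000 ÷ (1 − 0.23) = €479,220.78.
EPS = 0 when EBIT covers interest plus the pre-tax preferred burden: €1,276,000 + €479,220.78 = €1,755,220.78.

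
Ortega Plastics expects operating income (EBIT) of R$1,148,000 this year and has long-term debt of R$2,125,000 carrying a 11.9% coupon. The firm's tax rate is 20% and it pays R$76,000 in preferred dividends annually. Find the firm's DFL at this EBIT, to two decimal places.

Annual interest charges come to R$252,875.00.
Preferred dividends grossed up pre-tax: R$76,000 / (1 − 0.20) = R$95,000.00.
DFL = EBIT ÷ [EBIT − I − D_p/(1−t)] = R$1,148,000 ÷ [R$1,148,000 − R$252,875.00 − R$95,000.00] = R$1,148,000 ÷ R$800,125.00 = 1.4348.

1.43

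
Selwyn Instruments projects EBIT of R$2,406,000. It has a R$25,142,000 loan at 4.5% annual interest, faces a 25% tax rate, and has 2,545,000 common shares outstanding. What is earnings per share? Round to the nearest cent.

Pre-tax income = R$2,406,000 − R$1,131,390.00 = R$1,274,610.00.
Net income = R$1,274,610.00 × (1 − 0.25) = R$955,957.50.
Per share: R$955,957.50 / 2,545,000 shares = R$0.38.

R$0.38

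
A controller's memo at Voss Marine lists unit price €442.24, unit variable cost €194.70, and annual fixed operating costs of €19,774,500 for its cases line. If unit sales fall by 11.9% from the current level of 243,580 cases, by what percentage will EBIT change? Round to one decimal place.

Total contribution margin = 243,580 × €247.54 = €60,295,793.20.
Operating income = contribution − fixed costs = €60,295,793.20 − €19,774,500 = €40,521,293.20.
So DOL = total CM / EBIT = €60,295,793.20 / €40,521,293.20 = 1.4880.
Operating income changes by 1.4880 × -11.9% = -17.7%.

-17.7%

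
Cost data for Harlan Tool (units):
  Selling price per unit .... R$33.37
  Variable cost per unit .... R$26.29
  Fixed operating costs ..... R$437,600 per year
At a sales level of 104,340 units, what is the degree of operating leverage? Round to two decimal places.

2.45

At 104,340 units, contribution = 104,340 × R$7.08 = R$738,727.20.
EBIT = R$738,727.20 − R$437,600 = R$301,127.20.
Degree of operating leverage = R$738,727.20 / R$301,127.20 = 2.4532.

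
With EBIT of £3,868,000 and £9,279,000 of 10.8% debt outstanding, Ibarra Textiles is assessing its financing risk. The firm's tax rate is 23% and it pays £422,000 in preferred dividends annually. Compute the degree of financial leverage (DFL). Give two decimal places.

Annual interest charges come to £1,002,132.00.
Preferred dividends grossed up pre-tax: £422,000 / (1 − 0.23) = £548,051.95.
DFL = EBIT ÷ [EBIT − I − D_p/(1−t)] = £3,868,000 ÷ [£3,868,000 − £1,002,132.00 − £548,051.95] = £3,868,000 ÷ £2,317,816.05 = 1.6688.

1.67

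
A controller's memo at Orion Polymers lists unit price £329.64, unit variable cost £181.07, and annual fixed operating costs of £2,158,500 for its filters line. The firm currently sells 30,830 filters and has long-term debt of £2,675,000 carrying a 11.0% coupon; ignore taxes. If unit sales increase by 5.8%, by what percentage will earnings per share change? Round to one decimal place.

Contribution at this volume is 30,830 × £148.57 = £4,580,413.10.
Subtracting fixed costs: EBIT = £4,580,413.10 − £2,158,500 = £2,421,913.10.
After interest of £294,250.00, pre-tax earnings = £2,127,663.10.
Degree of combined leverage = contribution ÷ (EBIT − I) = £4,580,413.10 ÷ £2,127,663.10 = 2.1528.
EPS therefore changes by 2.1528 × (+5.8%) = +12.5%.

+12.5%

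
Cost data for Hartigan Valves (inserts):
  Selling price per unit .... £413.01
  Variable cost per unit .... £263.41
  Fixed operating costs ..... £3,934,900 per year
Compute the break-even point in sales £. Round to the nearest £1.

£10,863,323

Contribution margin per unit = £413.01 − £263.41 = £149.60, a CM ratio of £149.60 ÷ £413.01 = 0.3622.
Break-even sales = FC ÷ CM ratio = £3,934,900 × £413.01 / £149.60 = £10,863,323.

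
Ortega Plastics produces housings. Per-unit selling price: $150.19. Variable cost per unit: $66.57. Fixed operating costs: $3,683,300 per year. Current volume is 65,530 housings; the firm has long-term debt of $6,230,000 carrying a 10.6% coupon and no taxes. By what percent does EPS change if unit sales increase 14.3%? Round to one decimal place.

+69.0%

Contribution at this volume is 65,530 × $83.62 = $5,479,618.60.
Subtracting fixed costs: EBIT = $5,479,618.60 − $3,683,300 = $1,796,318.60.
After interest of $660,380.00, pre-tax earnings = $1,135,938.60.
Degree of combined leverage = contribution ÷ (EBIT − I) = $5,479,618.60 ÷ $1,135,938.60 = 4.8239.
EPS therefore changes by 4.8239 × (+14.3%) = +69.0%.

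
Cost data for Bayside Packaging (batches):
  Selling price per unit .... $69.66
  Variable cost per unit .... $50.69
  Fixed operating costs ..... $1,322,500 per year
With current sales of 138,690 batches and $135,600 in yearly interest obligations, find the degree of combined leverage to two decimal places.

2.24

Contribution at this volume is 138,690 × $18.97 = $2,630,949.30.
Operating income = contribution − fixed costs = $2,630,949.30 − $1,322,500 = $1,308,449.30. Interest = $135,600.00.
DOL = $2,630,949.30 ÷ $1,308,449.30 = 2.0107; DFL = $1,308,449.30 ÷ $1,172,849.30 = 1.1156.
DCL = DOL × DFL = 2.0107 × 1.1156 = 2.2431.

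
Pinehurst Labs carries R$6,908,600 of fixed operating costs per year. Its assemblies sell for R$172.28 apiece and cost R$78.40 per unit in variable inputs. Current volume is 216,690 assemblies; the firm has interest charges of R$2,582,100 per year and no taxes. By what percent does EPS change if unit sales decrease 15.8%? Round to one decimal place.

Contribution at this volume is 216,690 × R$93.88 = R$20,342,857.20.
EBIT = R$20,342,857.20 − R$6,908,600 = R$13,434,257.20.
Interest = R$2,582,100.00, so EBIT − I = R$10,852,157.20.
DCL = total CM / (EBIT − I) = R$20,342,857.20 / R$10,852,157.20 = 1.8745.
EPS therefore changes by 1.8745 × (-15.8%) = -29.6%.

-29.6%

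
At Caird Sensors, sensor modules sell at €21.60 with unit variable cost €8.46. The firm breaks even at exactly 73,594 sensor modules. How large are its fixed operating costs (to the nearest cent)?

Unit CM = price − variable cost = €21.60 − €8.46 = €13.14.
Since BE = FC / CM, FC = 73,594 × €13.14 = €967,025.16.

€967,025.16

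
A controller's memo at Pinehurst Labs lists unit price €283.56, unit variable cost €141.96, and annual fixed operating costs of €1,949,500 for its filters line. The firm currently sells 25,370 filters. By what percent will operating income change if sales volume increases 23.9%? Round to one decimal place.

+52.3%

Contribution at this volume is 25,370 × €141.60 = €3,592,392.00.
EBIT = €3,592,392.00 − €1,949,500 = €1,642,892.00.
DOL = contribution ÷ EBIT = €3,592,392.00 ÷ €1,642,892.00 = 2.1866.
Operating income changes by 2.1866 × +23.9% = +52.3%.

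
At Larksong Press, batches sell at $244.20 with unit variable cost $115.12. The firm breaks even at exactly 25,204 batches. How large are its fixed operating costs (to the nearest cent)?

$3,253,332.32

Each unit contributes $244.20 − $115.12 = $129.08.
Since BE = FC / CM, FC = 25,204 × $129.08 = $3,253,332.32.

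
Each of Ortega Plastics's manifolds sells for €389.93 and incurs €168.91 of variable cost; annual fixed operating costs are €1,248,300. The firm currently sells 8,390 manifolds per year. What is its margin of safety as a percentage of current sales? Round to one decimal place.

Contribution margin per unit = €389.93 − €168.91 = €221.02. Break-even units = €1,248,300 ÷ €221.02 = 5,647.91; break-even revenue = 5,647.91 × €389.93 = €2,202,287.66.
Current sales = 8,390 × €389.93 = €3,271,512.70.
Margin of safety = (€3,271,512.70 − €2,202,287.66) ÷ €3,271,512.70 = 32.7%.

32.7%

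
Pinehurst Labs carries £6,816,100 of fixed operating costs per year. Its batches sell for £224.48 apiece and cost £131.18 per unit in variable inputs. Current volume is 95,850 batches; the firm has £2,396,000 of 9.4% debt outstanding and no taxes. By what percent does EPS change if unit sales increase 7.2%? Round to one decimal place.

Total contribution margin = 95,850 × £93.30 = £8,942,805.00.
Operating income = contribution − fixed costs = £8,942,805.00 − £6,816,100 = £2,126,705.00.
After interest of £225,224.00, pre-tax earnings = £1,901,481.00.
Degree of combined leverage = contribution ÷ (EBIT − I) = £8,942,805.00 ÷ £1,901,481.00 = 4.7031.
EPS therefore changes by 4.7031 × (+7.2%) = +33.9%.

+33.9%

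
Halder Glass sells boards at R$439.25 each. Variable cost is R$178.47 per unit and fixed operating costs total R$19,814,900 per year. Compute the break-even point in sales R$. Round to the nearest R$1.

R$33,375,622

Contribution margin per unit = R$439.25 − R$178.47 = R$260.78, a CM ratio of R$260.78 ÷ R$439.25 = 0.5937.
Break-even sales = FC ÷ CM ratio = R$19,814,900 × R$439.25 / R$260.78 = R$33,375,622.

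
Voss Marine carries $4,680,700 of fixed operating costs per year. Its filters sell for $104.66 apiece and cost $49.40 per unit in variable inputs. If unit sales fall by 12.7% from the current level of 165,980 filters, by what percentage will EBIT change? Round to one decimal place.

Total contribution margin = 165,980 × $55.26 = $9,172,054.80.
Subtracting fixed costs: EBIT = $9,172,054.80 − $4,680,700 = $4,491,354.80.
Degree of operating leverage = $9,172,054.80 / $4,491,354.80 = 2.0422.
Operating income changes by 2.0422 × -12.7% = -25.9%.

-25.9%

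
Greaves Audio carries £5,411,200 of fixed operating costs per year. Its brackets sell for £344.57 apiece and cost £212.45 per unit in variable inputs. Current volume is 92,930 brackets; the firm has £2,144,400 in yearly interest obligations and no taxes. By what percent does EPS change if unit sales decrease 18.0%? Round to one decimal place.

Total contribution margin = 92,930 × £132.12 = £12,277,911.60.
Subtracting fixed costs: EBIT = £12,277,911.60 − £5,411,200 = £6,866,711.60.
Interest = £2,144,400.00, so EBIT − I = £4,722,311.60.
Degree of combined leverage = contribution ÷ (EBIT − I) = £12,277,911.60 ÷ £4,722,311.60 = 2.6000.
%ΔEPS = DCL × %ΔSales = 2.6000 × -18.0% = -46.8%.

-46.8%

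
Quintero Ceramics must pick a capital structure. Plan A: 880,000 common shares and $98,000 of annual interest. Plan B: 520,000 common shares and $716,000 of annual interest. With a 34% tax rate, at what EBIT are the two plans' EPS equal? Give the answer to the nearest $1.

$1,608,667

Set EPS_A = EPS_B: (EBIT − $98,000)(1 − 0.34) ÷ 880,000 = (EBIT − $716,000)(1 − 0.34) ÷ 520,000.
Cancelling (1 − t) and cross-multiplying: 520,000·(EBIT − 98,000) = 880,000·(EBIT − 716,000).
Solving, EBIT = (716,000·880,000 − 98,000·520,000) / (880,000 − 520,000) = 579,120,000,000 / 360,000 = 1,608,666.67.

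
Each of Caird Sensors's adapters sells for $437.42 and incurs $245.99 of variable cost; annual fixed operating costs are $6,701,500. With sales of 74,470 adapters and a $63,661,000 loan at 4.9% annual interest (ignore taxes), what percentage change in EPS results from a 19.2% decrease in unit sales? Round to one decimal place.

-61.7%

Contribution at this volume is 74,470 × $191.43 = $14,255,792.10.
Subtracting fixed costs: EBIT = $14,255,792.10 − $6,701,500 = $7,554,292.10.
Interest = $3,119,389.00, so EBIT − I = $4,434,903.10.
DCL = total CM / (EBIT − I) = $14,255,792.10 / $4,434,903.10 = 3.2145.
%ΔEPS = DCL × %ΔSales = 3.2145 × -19.2% = -61.7%.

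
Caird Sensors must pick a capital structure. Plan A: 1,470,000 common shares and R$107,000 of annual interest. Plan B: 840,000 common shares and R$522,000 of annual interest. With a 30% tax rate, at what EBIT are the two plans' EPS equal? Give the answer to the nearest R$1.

At indifference, (EBIT − 107,000)(1 − t)/1,470,000 = (EBIT − 522,000)(1 − t)/840,000.
Cancelling (1 − t) and cross-multiplying: 840,000·(EBIT − 107,000) = 1,470,000·(EBIT − 522,000).
Solving, EBIT = (522,000·1,470,000 − 107,000·840,000) / (1,470,000 − 840,000) = 677,460,000,000 / 630,000 = 1,075,333.33.

R$1,075,333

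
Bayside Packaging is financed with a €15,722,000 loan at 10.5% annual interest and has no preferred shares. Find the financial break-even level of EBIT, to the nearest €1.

Annual interest = 10.5% × €15,722,000 = €1,650,810.00.
With no preferred dividends, EPS = 0 when EBIT exactly covers interest, so the financial break-even EBIT is €1,650,810.00.

€1,650,810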